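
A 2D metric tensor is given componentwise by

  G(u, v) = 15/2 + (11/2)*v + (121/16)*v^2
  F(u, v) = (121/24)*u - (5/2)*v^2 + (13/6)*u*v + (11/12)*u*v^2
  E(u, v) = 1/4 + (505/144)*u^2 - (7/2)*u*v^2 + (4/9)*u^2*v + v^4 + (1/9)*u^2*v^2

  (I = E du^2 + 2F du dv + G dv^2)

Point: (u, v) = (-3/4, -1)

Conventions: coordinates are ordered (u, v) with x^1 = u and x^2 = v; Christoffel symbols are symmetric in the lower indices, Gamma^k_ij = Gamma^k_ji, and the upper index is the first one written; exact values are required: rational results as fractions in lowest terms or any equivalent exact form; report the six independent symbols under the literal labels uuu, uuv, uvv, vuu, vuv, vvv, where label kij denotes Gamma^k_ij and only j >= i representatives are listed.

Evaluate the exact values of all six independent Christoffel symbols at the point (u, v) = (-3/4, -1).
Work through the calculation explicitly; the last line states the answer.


E = 1449/256, F = -171/32, G = 153/16 at the point
E_u = -793/96, E_v = -73/8, F_u = 91/24, F_v = 19/4, G_u = 0, G_v = -77/8
EG - F^2 = 104733/4096;  g^inv = (4096/104733) * [[153/16, 171/32], [171/32, 1449/256]]
first-kind symbols [ij,l] = (1/2)(d_i g_jl + d_j g_il - d_l g_ij): [uu,u] = E_u/2 = -793/192, [uu,v] = F_u - E_v/2 = 401/48, [uv,u] = E_v/2 = -73/16, [uv,v] = G_u/2 = 0, [vv,u] = F_v - G_u/2 = 19/4, [vv,v] = G_v/2 = -77/16
Gamma^u_ij = (G*[ij,u] - F*[ij,v])/(EG - F^2), Gamma^v_ij = (E*[ij,v] - F*[ij,u])/(EG - F^2)

Answer: Gamma_uuu = 7028/34911, Gamma_uuv = -19856/11637, Gamma_uvv = 8968/11637, Gamma_vuu = 34427/34911, Gamma_vuv = -11096/11637, Gamma_vvv = -845/11637


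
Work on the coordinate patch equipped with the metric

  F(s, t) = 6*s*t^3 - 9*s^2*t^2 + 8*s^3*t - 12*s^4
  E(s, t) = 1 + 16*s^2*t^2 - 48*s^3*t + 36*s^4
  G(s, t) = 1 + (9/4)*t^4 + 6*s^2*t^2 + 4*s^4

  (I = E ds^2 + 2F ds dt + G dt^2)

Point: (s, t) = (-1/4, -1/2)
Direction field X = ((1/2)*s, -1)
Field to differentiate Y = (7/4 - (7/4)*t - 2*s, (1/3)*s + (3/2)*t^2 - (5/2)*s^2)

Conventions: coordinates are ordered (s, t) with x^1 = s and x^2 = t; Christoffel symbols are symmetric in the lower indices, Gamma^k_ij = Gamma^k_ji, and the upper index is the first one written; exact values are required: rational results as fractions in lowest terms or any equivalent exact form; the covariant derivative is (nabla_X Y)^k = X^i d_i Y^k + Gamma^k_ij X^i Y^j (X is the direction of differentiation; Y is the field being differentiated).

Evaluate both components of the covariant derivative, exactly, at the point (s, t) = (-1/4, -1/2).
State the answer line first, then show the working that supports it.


Answer: (nabla_X Y)^s = 17821/7776, (nabla_X Y)^t = 19201/7776

E = 65/64, F = 1/16, G = 5/4 at the point
E_s = 1/4, E_t = -1/4, F_s = 3/8, F_t = -11/16, G_s = -1, G_t = -3/2
EG - F^2 = 81/64;  g^inv = (64/81) * [[5/4, -1/16], [-1/16, 65/64]]
first-kind symbols [ij,l] = (1/2)(d_i g_jl + d_j g_il - d_l g_ij): [ss,s] = E_s/2 = 1/8, [ss,t] = F_s - E_t/2 = 1/2, [st,s] = E_t/2 = -1/8, [st,t] = G_s/2 = -1/2, [tt,s] = F_t - G_s/2 = -3/16, [tt,t] = G_t/2 = -3/4
Gamma^s_ij = (G*[ij,s] - F*[ij,t])/(EG - F^2), Gamma^t_ij = (E*[ij,t] - F*[ij,s])/(EG - F^2)
Gamma_sss = 8/81, Gamma_sst = -8/81, Gamma_stt = -4/27, Gamma_tss = 32/81, Gamma_tst = -32/81, Gamma_ttt = -16/27
X = (-1/8, -1), Y = (25/8, 13/96) at the point


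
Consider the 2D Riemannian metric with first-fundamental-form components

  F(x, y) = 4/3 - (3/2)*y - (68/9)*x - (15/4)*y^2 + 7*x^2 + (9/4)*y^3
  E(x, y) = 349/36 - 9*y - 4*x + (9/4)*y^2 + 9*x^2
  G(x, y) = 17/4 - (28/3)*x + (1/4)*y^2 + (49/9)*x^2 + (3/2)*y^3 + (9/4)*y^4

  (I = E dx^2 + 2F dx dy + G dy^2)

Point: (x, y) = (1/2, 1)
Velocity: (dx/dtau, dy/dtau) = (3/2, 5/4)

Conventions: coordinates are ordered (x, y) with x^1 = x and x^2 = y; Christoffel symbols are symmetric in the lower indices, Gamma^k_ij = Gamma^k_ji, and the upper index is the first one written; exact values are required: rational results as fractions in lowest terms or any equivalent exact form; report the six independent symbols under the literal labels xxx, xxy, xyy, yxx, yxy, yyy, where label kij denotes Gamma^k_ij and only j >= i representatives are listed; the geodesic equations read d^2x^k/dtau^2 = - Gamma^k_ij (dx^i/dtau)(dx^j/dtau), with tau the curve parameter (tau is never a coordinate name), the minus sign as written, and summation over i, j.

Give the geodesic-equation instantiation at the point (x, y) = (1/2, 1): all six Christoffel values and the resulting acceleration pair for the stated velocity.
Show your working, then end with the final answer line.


E = 115/36, F = -133/36, G = 89/18 at the point
E_x = 5, E_y = -9/2, F_x = -5/9, F_y = -9/4, G_x = -35/9, G_y = 14
EG - F^2 = 103/48;  g^inv = (48/103) * [[89/18, 133/36], [133/36, 115/36]]
first-kind symbols [ij,l] = (1/2)(d_i g_jl + d_j g_il - d_l g_ij): [xx,x] = E_x/2 = 5/2, [xx,y] = F_x - E_y/2 = 61/36, [xy,x] = E_y/2 = -9/4, [xy,y] = G_x/2 = -35/18, [yy,x] = F_y - G_x/2 = -11/36, [yy,y] = G_y/2 = 7
Gamma^x_ij = (G*[ij,x] - F*[ij,y])/(EG - F^2), Gamma^y_ij = (E*[ij,y] - F*[ij,x])/(EG - F^2)
Gamma_xxx = 24133/2781, Gamma_xxy = -23728/2781, Gamma_xyy = 31558/2781, Gamma_yxx = 18985/2781, Gamma_yxy = -18823/2781, Gamma_yyy = 27517/2781
d^2x/dtau^2 = -(Gamma_xxx*(3/2)^2 + 2*Gamma_xxy*(3/2)*(5/4) + Gamma_xyy*(5/4)^2) = -117029/22248
d^2y/dtau^2 = -(Gamma_yxx*(3/2)^2 + 2*Gamma_yxy*(3/2)*(5/4) + Gamma_yyy*(5/4)^2) = -242005/44496

Answer: Gamma_xxx = 24133/2781, Gamma_xxy = -23728/2781, Gamma_xyy = 31558/2781, Gamma_yxx = 18985/2781, Gamma_yxy = -18823/2781, Gamma_yyy = 27517/2781; accelerations (d^2x/dtau^2, d^2y/dtau^2) = (-117029/22248, -242005/44496)


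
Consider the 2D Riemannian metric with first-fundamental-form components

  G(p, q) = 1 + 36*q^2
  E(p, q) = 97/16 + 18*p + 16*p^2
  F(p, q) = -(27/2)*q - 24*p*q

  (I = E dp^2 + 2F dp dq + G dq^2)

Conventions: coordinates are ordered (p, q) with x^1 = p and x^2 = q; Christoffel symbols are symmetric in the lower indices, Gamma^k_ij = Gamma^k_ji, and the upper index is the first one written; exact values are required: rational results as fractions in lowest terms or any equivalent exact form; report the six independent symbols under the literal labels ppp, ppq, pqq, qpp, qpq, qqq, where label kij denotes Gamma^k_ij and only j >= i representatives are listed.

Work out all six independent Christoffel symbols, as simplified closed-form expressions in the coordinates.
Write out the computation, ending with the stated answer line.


E = 97/16 + 18*p + 16*p^2; F = -(27/2)*q - 24*p*q; G = 1 + 36*q^2
Gamma^k_ij = (1/2) g^{kl} (d_i g_jl + d_j g_il - d_l g_ij), with g^inv = (1/(EG-F^2)) [[G, -F], [-F, E]]
first partials: E_p = 18 + 32*p, E_q = 0, F_p = -24*q, F_q = -27/2 - 24*p, G_p = 0, G_q = 72*q
D = EG - F^2 = 97/16 + 18*p + 36*q^2 + 16*p^2
expanded: Gamma^p_pp = (G E_p - 2F F_p + F E_q)/(2D), Gamma^p_pq = (G E_q - F G_p)/(2D), Gamma^p_qq = (2G F_q - G G_p - F G_q)/(2D), Gamma^q_pp = (2E F_p - E E_q - F E_p)/(2D), Gamma^q_pq = (E G_p - F E_q)/(2D), Gamma^q_qq = (E G_q - 2F F_q + F G_p)/(2D); substitute and cancel common factors

Answer: Gamma_ppp = (256*p + 144)/(256*p^2 + 288*p + 576*q^2 + 97), Gamma_ppq = 0, Gamma_pqq = (-384*p - 216)/(256*p^2 + 288*p + 576*q^2 + 97), Gamma_qpp = -384*q/(256*p^2 + 288*p + 576*q^2 + 97), Gamma_qpq = 0, Gamma_qqq = 576*q/(256*p^2 + 288*p + 576*q^2 + 97)


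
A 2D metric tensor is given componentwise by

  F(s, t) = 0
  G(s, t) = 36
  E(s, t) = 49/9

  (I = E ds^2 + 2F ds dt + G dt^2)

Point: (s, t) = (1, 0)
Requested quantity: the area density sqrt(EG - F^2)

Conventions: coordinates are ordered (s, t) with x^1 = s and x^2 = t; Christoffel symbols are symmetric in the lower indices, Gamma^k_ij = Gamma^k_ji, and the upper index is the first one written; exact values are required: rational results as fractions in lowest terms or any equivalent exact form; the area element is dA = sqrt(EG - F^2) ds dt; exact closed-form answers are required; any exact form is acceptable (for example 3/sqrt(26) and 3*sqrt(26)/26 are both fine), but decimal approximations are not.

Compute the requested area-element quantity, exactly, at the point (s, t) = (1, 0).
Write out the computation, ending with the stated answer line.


E = 49/9, F = 0, G = 36; EG - F^2 = 196

Answer: sqrt(EG - F^2) = 14


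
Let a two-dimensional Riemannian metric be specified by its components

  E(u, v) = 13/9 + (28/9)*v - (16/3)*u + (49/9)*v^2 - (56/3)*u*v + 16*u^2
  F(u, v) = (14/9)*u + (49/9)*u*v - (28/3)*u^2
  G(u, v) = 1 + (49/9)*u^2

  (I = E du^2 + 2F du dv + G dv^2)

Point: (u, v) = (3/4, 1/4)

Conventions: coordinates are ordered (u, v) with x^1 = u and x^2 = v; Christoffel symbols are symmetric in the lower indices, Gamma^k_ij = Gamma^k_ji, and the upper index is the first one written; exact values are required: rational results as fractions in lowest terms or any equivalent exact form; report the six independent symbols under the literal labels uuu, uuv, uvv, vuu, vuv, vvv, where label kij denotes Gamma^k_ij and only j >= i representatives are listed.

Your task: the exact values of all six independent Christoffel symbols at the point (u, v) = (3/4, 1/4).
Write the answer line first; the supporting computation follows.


Answer: Gamma_uuu = 56/57, Gamma_uuv = -98/171, Gamma_uvv = 0, Gamma_vuu = -56/57, Gamma_vuv = 98/171, Gamma_vvv = 0

E = 65/16, F = -49/16, G = 65/16 at the point
E_u = 14, E_v = -49/6, F_u = -133/12, F_v = 49/12, G_u = 49/6, G_v = 0
EG - F^2 = 57/8;  g^inv = (8/57) * [[65/16, 49/16], [49/16, 65/16]]
first-kind symbols [ij,l] = (1/2)(d_i g_jl + d_j g_il - d_l g_ij): [uu,u] = E_u/2 = 7, [uu,v] = F_u - E_v/2 = -7, [uv,u] = E_v/2 = -49/12, [uv,v] = G_u/2 = 49/12, [vv,u] = F_v - G_u/2 = 0, [vv,v] = G_v/2 = 0
Gamma^u_ij = (G*[ij,u] - F*[ij,v])/(EG - F^2), Gamma^v_ij = (E*[ij,v] - F*[ij,u])/(EG - F^2)


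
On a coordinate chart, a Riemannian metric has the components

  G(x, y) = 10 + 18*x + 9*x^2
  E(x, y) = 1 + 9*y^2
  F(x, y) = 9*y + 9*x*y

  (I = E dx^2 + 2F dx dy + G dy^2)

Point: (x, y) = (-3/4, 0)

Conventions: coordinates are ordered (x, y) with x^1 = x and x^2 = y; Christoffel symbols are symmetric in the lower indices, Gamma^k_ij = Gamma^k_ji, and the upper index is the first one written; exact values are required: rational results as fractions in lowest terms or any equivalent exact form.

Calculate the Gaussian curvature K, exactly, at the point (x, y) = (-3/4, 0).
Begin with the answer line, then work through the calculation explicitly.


Answer: K = -2304/625

E = 1, F = 0, G = 25/16, EG - F^2 = 25/16 at the point
E_x = 0, E_y = 0, F_x = 0, F_y = 9/4, G_x = 9/2, G_y = 0
E_yy = 18, F_xy = 9, G_xx = 18
Using the Brioschi determinant formula for K from the metric derivatives:
M1 = [[-E_yy/2 + F_xy - G_xx/2, E_x/2, F_x - E_y/2], [F_y - G_x/2, E, F], [G_y/2, F, G]] = [[-9, 0, 0], [0, 1, 0], [0, 0, 25/16]]; det M1 = -225/16
M2 = [[0, E_y/2, G_x/2], [E_y/2, E, F], [G_x/2, F, G]] = [[0, 0, 9/4], [0, 1, 0], [9/4, 0, 25/16]]; det M2 = -81/16
det M1 - det M2 = -9; K = -9 / (25/16)^2 = -2304/625


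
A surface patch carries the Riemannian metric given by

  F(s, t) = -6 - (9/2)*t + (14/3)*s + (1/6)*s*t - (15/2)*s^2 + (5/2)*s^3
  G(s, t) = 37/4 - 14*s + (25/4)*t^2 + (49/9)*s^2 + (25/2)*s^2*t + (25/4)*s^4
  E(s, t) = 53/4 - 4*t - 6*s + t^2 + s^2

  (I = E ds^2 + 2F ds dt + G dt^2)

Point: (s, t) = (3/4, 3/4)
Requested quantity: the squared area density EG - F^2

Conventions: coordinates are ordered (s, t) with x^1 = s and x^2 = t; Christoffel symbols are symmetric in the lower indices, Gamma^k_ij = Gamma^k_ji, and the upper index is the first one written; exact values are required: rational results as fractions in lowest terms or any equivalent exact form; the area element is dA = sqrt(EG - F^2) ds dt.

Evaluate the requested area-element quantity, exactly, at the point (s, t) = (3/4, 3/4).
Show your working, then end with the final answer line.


E = 55/8, F = -1145/128, G = 12881/1024; EG - F^2 = 105885/16384

Answer: EG - F^2 = 105885/16384


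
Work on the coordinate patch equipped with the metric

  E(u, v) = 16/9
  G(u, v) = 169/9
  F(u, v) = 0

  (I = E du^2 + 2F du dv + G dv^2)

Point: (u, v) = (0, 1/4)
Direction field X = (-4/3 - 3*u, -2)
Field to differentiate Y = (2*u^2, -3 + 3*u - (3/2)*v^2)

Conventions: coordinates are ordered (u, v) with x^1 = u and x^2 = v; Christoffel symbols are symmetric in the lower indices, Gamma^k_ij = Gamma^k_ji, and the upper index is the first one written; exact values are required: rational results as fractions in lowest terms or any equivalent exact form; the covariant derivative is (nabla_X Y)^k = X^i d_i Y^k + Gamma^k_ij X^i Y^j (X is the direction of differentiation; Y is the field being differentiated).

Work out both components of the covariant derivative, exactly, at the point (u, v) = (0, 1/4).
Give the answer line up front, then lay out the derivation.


Answer: (nabla_X Y)^u = 0, (nabla_X Y)^v = -5/2

E = 16/9, F = 0, G = 169/9 at the point
E_u = 0, E_v = 0, F_u = 0, F_v = 0, G_u = 0, G_v = 0
EG - F^2 = 2704/81;  g^inv = (81/2704) * [[169/9, 0], [0, 16/9]]
first-kind symbols [ij,l] = (1/2)(d_i g_jl + d_j g_il - d_l g_ij): [uu,u] = E_u/2 = 0, [uu,v] = F_u - E_v/2 = 0, [uv,u] = E_v/2 = 0, [uv,v] = G_u/2 = 0, [vv,u] = F_v - G_u/2 = 0, [vv,v] = G_v/2 = 0
Gamma^u_ij = (G*[ij,u] - F*[ij,v])/(EG - F^2), Gamma^v_ij = (E*[ij,v] - F*[ij,u])/(EG - F^2)
Gamma_uuu = 0, Gamma_uuv = 0, Gamma_uvv = 0, Gamma_vuu = 0, Gamma_vuv = 0, Gamma_vvv = 0
X = (-4/3, -2), Y = (0, -99/32) at the point


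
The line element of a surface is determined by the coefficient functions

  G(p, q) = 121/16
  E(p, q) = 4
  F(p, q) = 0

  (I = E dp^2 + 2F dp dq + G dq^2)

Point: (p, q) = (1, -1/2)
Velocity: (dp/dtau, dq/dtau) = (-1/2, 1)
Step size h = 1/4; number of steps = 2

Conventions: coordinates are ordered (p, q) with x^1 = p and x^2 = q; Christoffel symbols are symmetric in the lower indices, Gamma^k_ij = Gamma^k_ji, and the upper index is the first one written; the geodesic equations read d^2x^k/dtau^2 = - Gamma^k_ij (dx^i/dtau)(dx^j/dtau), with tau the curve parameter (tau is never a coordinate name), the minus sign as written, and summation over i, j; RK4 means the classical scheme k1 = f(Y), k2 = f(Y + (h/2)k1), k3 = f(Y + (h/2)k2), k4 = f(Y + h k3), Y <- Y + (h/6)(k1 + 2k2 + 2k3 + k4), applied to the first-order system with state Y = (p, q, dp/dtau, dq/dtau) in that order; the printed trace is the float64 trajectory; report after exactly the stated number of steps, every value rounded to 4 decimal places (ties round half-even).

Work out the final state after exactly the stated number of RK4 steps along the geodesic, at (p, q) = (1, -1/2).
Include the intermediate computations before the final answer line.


f(Y) = (dp/dtau, dq/dtau, -Gamma^p_ij Y'^i Y'^j, -Gamma^q_ij Y'^i Y'^j) with the Gammas evaluated at the stage position; h = 0.250000; intermediate values shown to 6 dp
step 0: p = 1.0000, q = -0.5000, dp/dtau = -0.5000, dq/dtau = 1.0000
step 1:
  k1: at (p, q) = (1.000000, -0.500000), (dp/dtau, dq/dtau) = (-0.500000, 1.000000); Gamma_ppp = 0.000000, Gamma_ppq = 0.000000, Gamma_pqq = 0.000000, Gamma_qpp = 0.000000, Gamma_qpq = 0.000000, Gamma_qqq = 0.000000; k1 = (-0.500000, 1.000000, 0.000000, 0.000000)
  k2: at (p, q) = (0.937500, -0.375000), (dp/dtau, dq/dtau) = (-0.500000, 1.000000); Gamma_ppp = 0.000000, Gamma_ppq = 0.000000, Gamma_pqq = 0.000000, Gamma_qpp = 0.000000, Gamma_qpq = 0.000000, Gamma_qqq = 0.000000; k2 = (-0.500000, 1.000000, 0.000000, 0.000000)
  k3: at (p, q) = (0.937500, -0.375000), (dp/dtau, dq/dtau) = (-0.500000, 1.000000); Gamma_ppp = 0.000000, Gamma_ppq = 0.000000, Gamma_pqq = 0.000000, Gamma_qpp = 0.000000, Gamma_qpq = 0.000000, Gamma_qqq = 0.000000; k3 = (-0.500000, 1.000000, 0.000000, 0.000000)
  k4: at (p, q) = (0.875000, -0.250000), (dp/dtau, dq/dtau) = (-0.500000, 1.000000); Gamma_ppp = 0.000000, Gamma_ppq = 0.000000, Gamma_pqq = 0.000000, Gamma_qpp = 0.000000, Gamma_qpq = 0.000000, Gamma_qqq = 0.000000; k4 = (-0.500000, 1.000000, 0.000000, 0.000000)
  Y <- Y + (h/6)(k1 + 2k2 + 2k3 + k4): p = 0.8750, q = -0.2500, dp/dtau = -0.5000, dq/dtau = 1.0000
step 2:
  k1: at (p, q) = (0.875000, -0.250000), (dp/dtau, dq/dtau) = (-0.500000, 1.000000); Gamma_ppp = 0.000000, Gamma_ppq = 0.000000, Gamma_pqq = 0.000000, Gamma_qpp = 0.000000, Gamma_qpq = 0.000000, Gamma_qqq = 0.000000; k1 = (-0.500000, 1.000000, 0.000000, 0.000000)
  k2: at (p, q) = (0.812500, -0.125000), (dp/dtau, dq/dtau) = (-0.500000, 1.000000); Gamma_ppp = 0.000000, Gamma_ppq = 0.000000, Gamma_pqq = 0.000000, Gamma_qpp = 0.000000, Gamma_qpq = 0.000000, Gamma_qqq = 0.000000; k2 = (-0.500000, 1.000000, 0.000000, 0.000000)
  k3: at (p, q) = (0.812500, -0.125000), (dp/dtau, dq/dtau) = (-0.500000, 1.000000); Gamma_ppp = 0.000000, Gamma_ppq = 0.000000, Gamma_pqq = 0.000000, Gamma_qpp = 0.000000, Gamma_qpq = 0.000000, Gamma_qqq = 0.000000; k3 = (-0.500000, 1.000000, 0.000000, 0.000000)
  k4: at (p, q) = (0.750000, 0.000000), (dp/dtau, dq/dtau) = (-0.500000, 1.000000); Gamma_ppp = 0.000000, Gamma_ppq = 0.000000, Gamma_pqq = 0.000000, Gamma_qpp = 0.000000, Gamma_qpq = 0.000000, Gamma_qqq = 0.000000; k4 = (-0.500000, 1.000000, 0.000000, 0.000000)
  Y <- Y + (h/6)(k1 + 2k2 + 2k3 + k4): p = 0.7500, q = 0.0000, dp/dtau = -0.5000, dq/dtau = 1.0000

Answer: p = 0.7500, q = 0.0000, dp/dtau = -0.5000, dq/dtau = 1.0000


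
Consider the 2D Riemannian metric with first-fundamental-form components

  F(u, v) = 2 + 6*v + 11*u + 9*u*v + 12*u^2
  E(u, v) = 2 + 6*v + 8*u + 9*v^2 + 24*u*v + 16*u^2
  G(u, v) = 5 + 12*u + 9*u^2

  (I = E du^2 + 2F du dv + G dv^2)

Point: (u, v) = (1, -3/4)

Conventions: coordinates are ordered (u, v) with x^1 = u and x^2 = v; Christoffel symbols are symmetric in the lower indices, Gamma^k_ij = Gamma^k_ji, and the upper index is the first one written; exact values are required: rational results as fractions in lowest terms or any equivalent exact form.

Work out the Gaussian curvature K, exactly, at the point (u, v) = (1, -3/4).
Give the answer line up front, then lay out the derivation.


Answer: K = -256/32041

E = 137/16, F = 55/4, G = 26, EG - F^2 = 537/16 at the point
E_u = 22, E_v = 33/2, F_u = 113/4, F_v = 15, G_u = 30, G_v = 0
E_vv = 18, F_uv = 9, G_uu = 18
The intrinsic route: Brioschi's K = (det M1 - det M2)/(EG - F^2)^2.
M1 = [[-E_vv/2 + F_uv - G_uu/2, E_u/2, F_u - E_v/2], [F_v - G_u/2, E, F], [G_v/2, F, G]] = [[-9, 11, 20], [0, 137/16, 55/4], [0, 55/4, 26]]; det M1 = -4833/16
M2 = [[0, E_v/2, G_u/2], [E_v/2, E, F], [G_u/2, F, G]] = [[0, 33/4, 15], [33/4, 137/16, 55/4], [15, 55/4, 26]]; det M2 = -4689/16
det M1 - det M2 = -9; K = -9 / (537/16)^2 = -256/32041


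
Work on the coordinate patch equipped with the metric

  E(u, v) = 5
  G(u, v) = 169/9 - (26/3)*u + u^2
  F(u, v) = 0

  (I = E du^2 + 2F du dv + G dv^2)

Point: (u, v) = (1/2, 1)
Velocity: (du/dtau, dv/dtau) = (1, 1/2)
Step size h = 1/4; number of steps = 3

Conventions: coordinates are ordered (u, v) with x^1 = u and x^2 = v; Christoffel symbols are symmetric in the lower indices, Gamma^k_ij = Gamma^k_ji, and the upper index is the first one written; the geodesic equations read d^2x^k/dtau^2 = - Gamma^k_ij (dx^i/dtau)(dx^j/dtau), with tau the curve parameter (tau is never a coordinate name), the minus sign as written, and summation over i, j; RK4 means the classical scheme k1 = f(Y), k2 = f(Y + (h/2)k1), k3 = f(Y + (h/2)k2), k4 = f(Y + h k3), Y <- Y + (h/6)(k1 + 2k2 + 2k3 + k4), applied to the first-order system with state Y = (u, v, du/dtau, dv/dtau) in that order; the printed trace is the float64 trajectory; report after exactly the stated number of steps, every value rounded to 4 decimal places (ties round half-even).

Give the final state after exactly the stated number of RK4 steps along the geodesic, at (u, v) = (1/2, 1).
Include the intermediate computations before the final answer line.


f(Y) = (du/dtau, dv/dtau, -Gamma^u_ij Y'^i Y'^j, -Gamma^v_ij Y'^i Y'^j) with the Gammas evaluated at the stage position; h = 0.250000; intermediate values shown to 6 dp
step 0: u = 0.5000, v = 1.0000, du/dtau = 1.0000, dv/dtau = 0.5000
step 1:
  k1: at (u, v) = (0.500000, 1.000000), (du/dtau, dv/dtau) = (1.000000, 0.500000); Gamma_uuu = 0.000000, Gamma_uuv = 0.000000, Gamma_uvv = 0.766667, Gamma_vuu = 0.000000, Gamma_vuv = -0.260870, Gamma_vvv = 0.000000; k1 = (1.000000, 0.500000, -0.191667, 0.260870)
  k2: at (u, v) = (0.625000, 1.062500), (du/dtau, dv/dtau) = (0.976042, 0.532609); Gamma_uuu = 0.000000, Gamma_uuv = 0.000000, Gamma_uvv = 0.741667, Gamma_vuu = 0.000000, Gamma_vuv = -0.269663, Gamma_vvv = 0.000000; k2 = (0.976042, 0.532609, -0.210390, 0.280368)
  k3: at (u, v) = (0.622005, 1.066576), (du/dtau, dv/dtau) = (0.973701, 0.535046); Gamma_uuu = 0.000000, Gamma_uuv = 0.000000, Gamma_uvv = 0.742266, Gamma_vuu = 0.000000, Gamma_vuv = -0.269445, Gamma_vvv = 0.000000; k3 = (0.973701, 0.535046, -0.212491, 0.280749)
  k4: at (u, v) = (0.743425, 1.133761), (du/dtau, dv/dtau) = (0.946877, 0.570187); Gamma_uuu = 0.000000, Gamma_uuv = 0.000000, Gamma_uvv = 0.717982, Gamma_vuu = 0.000000, Gamma_vuv = -0.278559, Gamma_vvv = 0.000000; k4 = (0.946877, 0.570187, -0.233425, 0.300786)
  Y <- Y + (h/6)(k1 + 2k2 + 2k3 + k4): u = 0.7436, v = 1.1336, du/dtau = 0.9470, dv/dtau = 0.5702
step 2:
  k1: at (u, v) = (0.743598, 1.133562), (du/dtau, dv/dtau) = (0.947048, 0.570162); Gamma_uuu = 0.000000, Gamma_uuv = 0.000000, Gamma_uvv = 0.717947, Gamma_vuu = 0.000000, Gamma_vuv = -0.278572, Gamma_vvv = 0.000000; k1 = (0.947048, 0.570162, -0.233394, 0.300841)
  k2: at (u, v) = (0.861979, 1.204833), (du/dtau, dv/dtau) = (0.917874, 0.607767); Gamma_uuu = 0.000000, Gamma_uuv = 0.000000, Gamma_uvv = 0.694271, Gamma_vuu = 0.000000, Gamma_vuv = -0.288072, Gamma_vvv = 0.000000; k2 = (0.917874, 0.607767, -0.256450, 0.321404)
  k3: at (u, v) = (0.858333, 1.209533), (du/dtau, dv/dtau) = (0.914991, 0.610337); Gamma_uuu = 0.000000, Gamma_uuv = 0.000000, Gamma_uvv = 0.695000, Gamma_vuu = 0.000000, Gamma_vuv = -0.287770, Gamma_vvv = 0.000000; k3 = (0.914991, 0.610337, -0.258896, 0.321412)
  k4: at (u, v) = (0.972346, 1.286147), (du/dtau, dv/dtau) = (0.882324, 0.650515); Gamma_uuu = 0.000000, Gamma_uuv = 0.000000, Gamma_uvv = 0.672197, Gamma_vuu = 0.000000, Gamma_vuv = -0.297532, Gamma_vvv = 0.000000; k4 = (0.882324, 0.650515, -0.284454, 0.341545)
  Y <- Y + (h/6)(k1 + 2k2 + 2k3 + k4): u = 0.9726, v = 1.2859, du/dtau = 0.8825, dv/dtau = 0.6505
step 3:
  k1: at (u, v) = (0.972561, 1.285933), (du/dtau, dv/dtau) = (0.882525, 0.650496); Gamma_uuu = 0.000000, Gamma_uuv = 0.000000, Gamma_uvv = 0.672154, Gamma_vuu = 0.000000, Gamma_vuv = -0.297551, Gamma_vvv = 0.000000; k1 = (0.882525, 0.650496, -0.284419, 0.341635)
  k2: at (u, v) = (1.082877, 1.367245), (du/dtau, dv/dtau) = (0.846973, 0.693201); Gamma_uuu = 0.000000, Gamma_uuv = 0.000000, Gamma_uvv = 0.650091, Gamma_vuu = 0.000000, Gamma_vuv = -0.307649, Gamma_vvv = 0.000000; k2 = (0.846973, 0.693201, -0.312386, 0.361255)
  k3: at (u, v) = (1.078433, 1.372583), (du/dtau, dv/dtau) = (0.843477, 0.695653); Gamma_uuu = 0.000000, Gamma_uuv = 0.000000, Gamma_uvv = 0.650980, Gamma_vuu = 0.000000, Gamma_vuv = -0.307229, Gamma_vvv = 0.000000; k3 = (0.843477, 0.695653, -0.315031, 0.360544)
  k4: at (u, v) = (1.183430, 1.459846), (du/dtau, dv/dtau) = (0.803768, 0.740632); Gamma_uuu = 0.000000, Gamma_uuv = 0.000000, Gamma_uvv = 0.629981, Gamma_vuu = 0.000000, Gamma_vuv = -0.317470, Gamma_vvv = 0.000000; k4 = (0.803768, 0.740632, -0.345567, 0.377977)
  Y <- Y + (h/6)(k1 + 2k2 + 2k3 + k4): u = 1.1837, v = 1.4596, du/dtau = 0.8040, dv/dtau = 0.7406

Answer: u = 1.1837, v = 1.4596, du/dtau = 0.8040, dv/dtau = 0.7406


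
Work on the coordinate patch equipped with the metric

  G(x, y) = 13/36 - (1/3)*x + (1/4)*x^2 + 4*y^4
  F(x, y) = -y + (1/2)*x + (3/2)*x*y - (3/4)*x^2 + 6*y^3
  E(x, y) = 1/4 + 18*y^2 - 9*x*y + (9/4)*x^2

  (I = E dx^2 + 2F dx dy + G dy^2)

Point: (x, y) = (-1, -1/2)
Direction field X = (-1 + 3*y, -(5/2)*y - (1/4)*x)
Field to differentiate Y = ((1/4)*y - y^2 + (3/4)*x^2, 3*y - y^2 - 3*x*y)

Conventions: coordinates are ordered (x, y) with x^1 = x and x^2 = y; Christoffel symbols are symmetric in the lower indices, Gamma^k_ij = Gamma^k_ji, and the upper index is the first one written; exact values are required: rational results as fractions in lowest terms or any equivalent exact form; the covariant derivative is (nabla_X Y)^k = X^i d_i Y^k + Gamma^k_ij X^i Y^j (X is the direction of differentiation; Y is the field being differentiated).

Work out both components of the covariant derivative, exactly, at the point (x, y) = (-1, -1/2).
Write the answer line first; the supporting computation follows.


Answer: (nabla_X Y)^x = -7234/349, (nabla_X Y)^y = -9255/698

E = 5/2, F = -3/4, G = 43/36 at the point
E_x = 0, E_y = -9, F_x = 5/4, F_y = 2, G_x = -5/6, G_y = -2
EG - F^2 = 349/144;  g^inv = (144/349) * [[43/36, 3/4], [3/4, 5/2]]
first-kind symbols [ij,l] = (1/2)(d_i g_jl + d_j g_il - d_l g_ij): [xx,x] = E_x/2 = 0, [xx,y] = F_x - E_y/2 = 23/4, [xy,x] = E_y/2 = -9/2, [xy,y] = G_x/2 = -5/12, [yy,x] = F_y - G_x/2 = 29/12, [yy,y] = G_y/2 = -1
Gamma^x_ij = (G*[ij,x] - F*[ij,y])/(EG - F^2), Gamma^y_ij = (E*[ij,y] - F*[ij,x])/(EG - F^2)
Gamma_xxx = 621/349, Gamma_xxy = -819/349, Gamma_xyy = 923/1047, Gamma_yxx = 2070/349, Gamma_yxy = -636/349, Gamma_yyy = -99/349
X = (-5/2, 3/2), Y = (3/8, -13/4) at the point


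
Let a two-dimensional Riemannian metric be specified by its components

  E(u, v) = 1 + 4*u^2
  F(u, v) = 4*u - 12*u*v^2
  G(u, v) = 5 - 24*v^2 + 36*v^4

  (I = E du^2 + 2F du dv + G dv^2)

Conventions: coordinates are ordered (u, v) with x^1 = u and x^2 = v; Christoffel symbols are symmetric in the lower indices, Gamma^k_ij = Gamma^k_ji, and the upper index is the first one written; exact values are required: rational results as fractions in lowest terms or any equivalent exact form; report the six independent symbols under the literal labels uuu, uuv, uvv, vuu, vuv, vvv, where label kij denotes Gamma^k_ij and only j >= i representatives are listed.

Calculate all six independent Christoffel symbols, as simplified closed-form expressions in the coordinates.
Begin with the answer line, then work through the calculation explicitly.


Answer: Gamma_uuu = 4*u/(4*u^2 + 36*v^4 - 24*v^2 + 5), Gamma_uuv = 0, Gamma_uvv = -24*u*v/(4*u^2 + 36*v^4 - 24*v^2 + 5), Gamma_vuu = (4 - 12*v^2)/(4*u^2 + 36*v^4 - 24*v^2 + 5), Gamma_vuv = 0, Gamma_vvv = (72*v^3 - 24*v)/(4*u^2 + 36*v^4 - 24*v^2 + 5)

E = 1 + 4*u^2; F = 4*u - 12*u*v^2; G = 5 - 24*v^2 + 36*v^4
Gamma^k_ij = (1/2) g^{kl} (d_i g_jl + d_j g_il - d_l g_ij), with g^inv = (1/(EG-F^2)) [[G, -F], [-F, E]]
first partials: E_u = 8*u, E_v = 0, F_u = 4 - 12*v^2, F_v = -24*u*v, G_u = 0, G_v = -48*v + 144*v^3
D = EG - F^2 = 5 - 24*v^2 + 4*u^2 + 36*v^4
expanded: Gamma^u_uu = (G E_u - 2F F_u + F E_v)/(2D), Gamma^u_uv = (G E_v - F G_u)/(2D), Gamma^u_vv = (2G F_v - G G_u - F G_v)/(2D), Gamma^v_uu = (2E F_u - E E_v - F E_u)/(2D), Gamma^v_uv = (E G_u - F E_v)/(2D), Gamma^v_vv = (E G_v - 2F F_v + F G_u)/(2D); substitute and cancel common factors


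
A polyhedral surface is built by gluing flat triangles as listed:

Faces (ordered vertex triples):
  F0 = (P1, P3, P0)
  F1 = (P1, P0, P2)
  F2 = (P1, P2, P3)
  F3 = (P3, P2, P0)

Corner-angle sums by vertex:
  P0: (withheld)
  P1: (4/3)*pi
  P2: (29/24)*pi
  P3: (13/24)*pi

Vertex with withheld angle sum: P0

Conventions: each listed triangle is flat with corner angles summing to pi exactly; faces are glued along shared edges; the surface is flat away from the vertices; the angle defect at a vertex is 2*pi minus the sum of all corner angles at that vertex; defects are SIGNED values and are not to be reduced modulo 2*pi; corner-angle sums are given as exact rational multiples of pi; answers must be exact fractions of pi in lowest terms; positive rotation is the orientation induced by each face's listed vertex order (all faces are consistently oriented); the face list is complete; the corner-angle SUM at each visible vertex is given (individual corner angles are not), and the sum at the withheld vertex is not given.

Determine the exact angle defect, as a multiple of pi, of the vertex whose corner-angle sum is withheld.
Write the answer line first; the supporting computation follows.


Answer: defect(P0) = (13/12)*pi

V = 4, E = 6, F = 4; chi = V - E + F = 2
Gauss-Bonnet: total defect = 2*pi*chi = 4*pi; visible defects sum to (35/12)*pi


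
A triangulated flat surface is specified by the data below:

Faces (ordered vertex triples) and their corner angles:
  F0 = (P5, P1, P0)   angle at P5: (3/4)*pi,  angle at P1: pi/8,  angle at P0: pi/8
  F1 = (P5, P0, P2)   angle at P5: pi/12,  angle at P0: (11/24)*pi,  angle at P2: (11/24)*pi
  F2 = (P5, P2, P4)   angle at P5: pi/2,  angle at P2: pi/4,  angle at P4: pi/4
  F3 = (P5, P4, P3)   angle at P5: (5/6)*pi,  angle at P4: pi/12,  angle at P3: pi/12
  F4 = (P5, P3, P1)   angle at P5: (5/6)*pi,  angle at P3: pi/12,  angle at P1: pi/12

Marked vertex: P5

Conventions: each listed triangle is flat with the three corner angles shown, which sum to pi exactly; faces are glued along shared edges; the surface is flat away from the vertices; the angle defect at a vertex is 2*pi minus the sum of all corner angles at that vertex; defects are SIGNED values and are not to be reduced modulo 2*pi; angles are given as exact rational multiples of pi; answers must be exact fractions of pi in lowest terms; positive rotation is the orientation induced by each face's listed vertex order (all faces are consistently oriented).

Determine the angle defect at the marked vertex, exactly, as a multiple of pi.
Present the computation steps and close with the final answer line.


Sum of corner angles at P5: 3*pi
defect = 2*pi - 3*pi

Answer: defect(P5) = -pi


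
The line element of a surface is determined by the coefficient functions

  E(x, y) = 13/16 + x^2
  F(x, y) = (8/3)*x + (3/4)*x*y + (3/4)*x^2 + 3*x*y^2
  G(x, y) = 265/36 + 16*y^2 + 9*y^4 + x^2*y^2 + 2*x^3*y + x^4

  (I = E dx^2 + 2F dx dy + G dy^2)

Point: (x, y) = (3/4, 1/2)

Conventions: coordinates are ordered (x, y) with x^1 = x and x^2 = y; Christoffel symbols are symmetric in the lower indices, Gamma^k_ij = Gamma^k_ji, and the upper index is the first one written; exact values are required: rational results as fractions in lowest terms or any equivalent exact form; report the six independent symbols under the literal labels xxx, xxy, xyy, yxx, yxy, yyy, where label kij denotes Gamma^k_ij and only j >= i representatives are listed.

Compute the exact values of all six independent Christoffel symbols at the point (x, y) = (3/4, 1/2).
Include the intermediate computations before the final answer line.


E = 11/8, F = 209/64, G = 29497/2304 at the point
E_x = 3/2, E_y = 0, F_x = 59/12, F_y = 45/16, G_x = 15/4, G_y = 701/32
EG - F^2 = 255805/36864;  g^inv = (36864/255805) * [[29497/2304, -209/64], [-209/64, 11/8]]
first-kind symbols [ij,l] = (1/2)(d_i g_jl + d_j g_il - d_l g_ij): [xx,x] = E_x/2 = 3/4, [xx,y] = F_x - E_y/2 = 59/12, [xy,x] = E_y/2 = 0, [xy,y] = G_x/2 = 15/8, [yy,x] = F_y - G_x/2 = 15/16, [yy,y] = G_y/2 = 701/64
Gamma^x_ij = (G*[ij,x] - F*[ij,y])/(EG - F^2), Gamma^y_ij = (E*[ij,y] - F*[ij,x])/(EG - F^2)

Answer: Gamma_xxx = -237924/255805, Gamma_xxy = -4104/4651, Gamma_xyy = -876126/255805, Gamma_yxx = 14448/23255, Gamma_yxy = 1728/4651, Gamma_yyy = 40212/23255


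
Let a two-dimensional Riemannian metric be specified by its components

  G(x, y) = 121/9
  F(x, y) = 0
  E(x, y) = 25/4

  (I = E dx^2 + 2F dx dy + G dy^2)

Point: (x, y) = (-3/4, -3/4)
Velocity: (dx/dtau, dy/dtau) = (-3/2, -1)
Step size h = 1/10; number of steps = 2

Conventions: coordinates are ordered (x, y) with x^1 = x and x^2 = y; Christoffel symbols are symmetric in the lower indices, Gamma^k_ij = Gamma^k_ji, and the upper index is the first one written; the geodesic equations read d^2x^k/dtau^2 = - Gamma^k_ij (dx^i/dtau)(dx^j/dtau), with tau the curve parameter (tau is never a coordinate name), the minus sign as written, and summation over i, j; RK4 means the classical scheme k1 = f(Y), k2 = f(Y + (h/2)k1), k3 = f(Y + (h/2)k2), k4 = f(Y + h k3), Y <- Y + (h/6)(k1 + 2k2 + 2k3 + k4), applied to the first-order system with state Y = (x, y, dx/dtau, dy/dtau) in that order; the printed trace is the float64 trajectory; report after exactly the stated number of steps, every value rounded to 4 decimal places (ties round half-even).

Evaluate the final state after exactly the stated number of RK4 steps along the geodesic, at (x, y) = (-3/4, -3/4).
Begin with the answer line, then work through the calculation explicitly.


Answer: x = -1.0500, y = -0.9500, dx/dtau = -1.5000, dy/dtau = -1.0000

f(Y) = (dx/dtau, dy/dtau, -Gamma^x_ij Y'^i Y'^j, -Gamma^y_ij Y'^i Y'^j) with the Gammas evaluated at the stage position; h = 0.100000; intermediate values shown to 6 dp
step 0: x = -0.7500, y = -0.7500, dx/dtau = -1.5000, dy/dtau = -1.0000
step 1:
  k1: at (x, y) = (-0.750000, -0.750000), (dx/dtau, dy/dtau) = (-1.500000, -1.000000); Gamma_xxx = 0.000000, Gamma_xxy = 0.000000, Gamma_xyy = 0.000000, Gamma_yxx = 0.000000, Gamma_yxy = 0.000000, Gamma_yyy = 0.000000; k1 = (-1.500000, -1.000000, 0.000000, 0.000000)
  k2: at (x, y) = (-0.825000, -0.800000), (dx/dtau, dy/dtau) = (-1.500000, -1.000000); Gamma_xxx = 0.000000, Gamma_xxy = 0.000000, Gamma_xyy = 0.000000, Gamma_yxx = 0.000000, Gamma_yxy = 0.000000, Gamma_yyy = 0.000000; k2 = (-1.500000, -1.000000, 0.000000, 0.000000)
  k3: at (x, y) = (-0.825000, -0.800000), (dx/dtau, dy/dtau) = (-1.500000, -1.000000); Gamma_xxx = 0.000000, Gamma_xxy = 0.000000, Gamma_xyy = 0.000000, Gamma_yxx = 0.000000, Gamma_yxy = 0.000000, Gamma_yyy = 0.000000; k3 = (-1.500000, -1.000000, 0.000000, 0.000000)
  k4: at (x, y) = (-0.900000, -0.850000), (dx/dtau, dy/dtau) = (-1.500000, -1.000000); Gamma_xxx = 0.000000, Gamma_xxy = 0.000000, Gamma_xyy = 0.000000, Gamma_yxx = 0.000000, Gamma_yxy = 0.000000, Gamma_yyy = 0.000000; k4 = (-1.500000, -1.000000, 0.000000, 0.000000)
  Y <- Y + (h/6)(k1 + 2k2 + 2k3 + k4): x = -0.9000, y = -0.8500, dx/dtau = -1.5000, dy/dtau = -1.0000
step 2:
  k1: at (x, y) = (-0.900000, -0.850000), (dx/dtau, dy/dtau) = (-1.500000, -1.000000); Gamma_xxx = 0.000000, Gamma_xxy = 0.000000, Gamma_xyy = 0.000000, Gamma_yxx = 0.000000, Gamma_yxy = 0.000000, Gamma_yyy = 0.000000; k1 = (-1.500000, -1.000000, 0.000000, 0.000000)
  k2: at (x, y) = (-0.975000, -0.900000), (dx/dtau, dy/dtau) = (-1.500000, -1.000000); Gamma_xxx = 0.000000, Gamma_xxy = 0.000000, Gamma_xyy = 0.000000, Gamma_yxx = 0.000000, Gamma_yxy = 0.000000, Gamma_yyy = 0.000000; k2 = (-1.500000, -1.000000, 0.000000, 0.000000)
  k3: at (x, y) = (-0.975000, -0.900000), (dx/dtau, dy/dtau) = (-1.500000, -1.000000); Gamma_xxx = 0.000000, Gamma_xxy = 0.000000, Gamma_xyy = 0.000000, Gamma_yxx = 0.000000, Gamma_yxy = 0.000000, Gamma_yyy = 0.000000; k3 = (-1.500000, -1.000000, 0.000000, 0.000000)
  k4: at (x, y) = (-1.050000, -0.950000), (dx/dtau, dy/dtau) = (-1.500000, -1.000000); Gamma_xxx = 0.000000, Gamma_xxy = 0.000000, Gamma_xyy = 0.000000, Gamma_yxx = 0.000000, Gamma_yxy = 0.000000, Gamma_yyy = 0.000000; k4 = (-1.500000, -1.000000, 0.000000, 0.000000)
  Y <- Y + (h/6)(k1 + 2k2 + 2k3 + k4): x = -1.0500, y = -0.9500, dx/dtau = -1.5000, dy/dtau = -1.0000


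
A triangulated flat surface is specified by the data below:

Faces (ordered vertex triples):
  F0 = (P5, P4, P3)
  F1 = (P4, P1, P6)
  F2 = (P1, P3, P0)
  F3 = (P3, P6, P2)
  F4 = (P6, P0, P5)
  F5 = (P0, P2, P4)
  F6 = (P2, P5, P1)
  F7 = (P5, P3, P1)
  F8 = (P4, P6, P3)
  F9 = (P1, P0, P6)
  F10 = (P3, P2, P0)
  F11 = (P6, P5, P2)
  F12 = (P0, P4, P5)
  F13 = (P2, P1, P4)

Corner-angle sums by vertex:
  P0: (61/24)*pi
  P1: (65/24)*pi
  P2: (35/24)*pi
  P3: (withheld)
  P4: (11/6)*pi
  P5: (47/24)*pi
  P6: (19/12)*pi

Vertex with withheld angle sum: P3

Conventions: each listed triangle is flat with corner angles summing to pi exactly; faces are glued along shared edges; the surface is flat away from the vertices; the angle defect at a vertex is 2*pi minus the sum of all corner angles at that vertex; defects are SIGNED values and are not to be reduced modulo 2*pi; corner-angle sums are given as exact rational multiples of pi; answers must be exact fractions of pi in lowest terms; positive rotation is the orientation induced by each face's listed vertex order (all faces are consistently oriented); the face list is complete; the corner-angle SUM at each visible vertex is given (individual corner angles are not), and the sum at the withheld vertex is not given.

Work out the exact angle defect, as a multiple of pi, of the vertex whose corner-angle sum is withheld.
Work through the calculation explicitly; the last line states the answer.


V = 7, E = 21, F = 14; chi = V - E + F = 0
Gauss-Bonnet: total defect = 2*pi*chi = 0; visible defects sum to -pi/12

Answer: defect(P3) = pi/12


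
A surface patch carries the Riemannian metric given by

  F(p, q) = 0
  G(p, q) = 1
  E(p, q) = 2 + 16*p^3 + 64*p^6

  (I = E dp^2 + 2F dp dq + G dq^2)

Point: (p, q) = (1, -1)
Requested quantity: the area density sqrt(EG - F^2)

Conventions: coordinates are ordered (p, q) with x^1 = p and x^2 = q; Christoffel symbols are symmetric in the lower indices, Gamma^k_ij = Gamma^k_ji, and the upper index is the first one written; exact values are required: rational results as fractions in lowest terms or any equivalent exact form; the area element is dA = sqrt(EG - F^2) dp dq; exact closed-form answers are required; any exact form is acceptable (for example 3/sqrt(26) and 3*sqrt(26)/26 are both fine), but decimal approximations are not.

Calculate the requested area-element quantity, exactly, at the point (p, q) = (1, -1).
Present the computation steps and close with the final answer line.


E = 82, F = 0, G = 1; EG - F^2 = 82

Answer: sqrt(EG - F^2) = sqrt(82)


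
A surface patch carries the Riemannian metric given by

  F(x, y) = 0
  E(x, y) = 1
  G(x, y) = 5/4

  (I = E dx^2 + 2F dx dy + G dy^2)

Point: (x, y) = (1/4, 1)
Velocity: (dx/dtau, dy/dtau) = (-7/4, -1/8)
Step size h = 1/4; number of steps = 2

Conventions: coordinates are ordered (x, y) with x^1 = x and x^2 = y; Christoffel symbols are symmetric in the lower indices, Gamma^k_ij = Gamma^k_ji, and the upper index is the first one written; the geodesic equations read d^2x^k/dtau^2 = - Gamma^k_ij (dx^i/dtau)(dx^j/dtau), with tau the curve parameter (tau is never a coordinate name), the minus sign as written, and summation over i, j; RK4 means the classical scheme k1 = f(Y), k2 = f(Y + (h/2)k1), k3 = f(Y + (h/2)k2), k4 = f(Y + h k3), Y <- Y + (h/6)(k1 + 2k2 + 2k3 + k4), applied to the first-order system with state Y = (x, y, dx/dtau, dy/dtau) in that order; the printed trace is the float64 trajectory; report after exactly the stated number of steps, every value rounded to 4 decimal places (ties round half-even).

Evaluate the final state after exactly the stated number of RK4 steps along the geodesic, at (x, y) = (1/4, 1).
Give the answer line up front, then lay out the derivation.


Answer: x = -0.6250, y = 0.9375, dx/dtau = -1.7500, dy/dtau = -0.1250

f(Y) = (dx/dtau, dy/dtau, -Gamma^x_ij Y'^i Y'^j, -Gamma^y_ij Y'^i Y'^j) with the Gammas evaluated at the stage position; h = 0.250000; intermediate values shown to 6 dp
step 0: x = 0.2500, y = 1.0000, dx/dtau = -1.7500, dy/dtau = -0.1250
step 1:
  k1: at (x, y) = (0.250000, 1.000000), (dx/dtau, dy/dtau) = (-1.750000, -0.125000); Gamma_xxx = 0.000000, Gamma_xxy = 0.000000, Gamma_xyy = 0.000000, Gamma_yxx = 0.000000, Gamma_yxy = 0.000000, Gamma_yyy = 0.000000; k1 = (-1.750000, -0.125000, 0.000000, 0.000000)
  k2: at (x, y) = (0.031250, 0.984375), (dx/dtau, dy/dtau) = (-1.750000, -0.125000); Gamma_xxx = 0.000000, Gamma_xxy = 0.000000, Gamma_xyy = 0.000000, Gamma_yxx = 0.000000, Gamma_yxy = 0.000000, Gamma_yyy = 0.000000; k2 = (-1.750000, -0.125000, 0.000000, 0.000000)
  k3: at (x, y) = (0.031250, 0.984375), (dx/dtau, dy/dtau) = (-1.750000, -0.125000); Gamma_xxx = 0.000000, Gamma_xxy = 0.000000, Gamma_xyy = 0.000000, Gamma_yxx = 0.000000, Gamma_yxy = 0.000000, Gamma_yyy = 0.000000; k3 = (-1.750000, -0.125000, 0.000000, 0.000000)
  k4: at (x, y) = (-0.187500, 0.968750), (dx/dtau, dy/dtau) = (-1.750000, -0.125000); Gamma_xxx = 0.000000, Gamma_xxy = 0.000000, Gamma_xyy = 0.000000, Gamma_yxx = 0.000000, Gamma_yxy = 0.000000, Gamma_yyy = 0.000000; k4 = (-1.750000, -0.125000, 0.000000, 0.000000)
  Y <- Y + (h/6)(k1 + 2k2 + 2k3 + k4): x = -0.1875, y = 0.9688, dx/dtau = -1.7500, dy/dtau = -0.1250
step 2:
  k1: at (x, y) = (-0.187500, 0.968750), (dx/dtau, dy/dtau) = (-1.750000, -0.125000); Gamma_xxx = 0.000000, Gamma_xxy = 0.000000, Gamma_xyy = 0.000000, Gamma_yxx = 0.000000, Gamma_yxy = 0.000000, Gamma_yyy = 0.000000; k1 = (-1.750000, -0.125000, 0.000000, 0.000000)
  k2: at (x, y) = (-0.406250, 0.953125), (dx/dtau, dy/dtau) = (-1.750000, -0.125000); Gamma_xxx = 0.000000, Gamma_xxy = 0.000000, Gamma_xyy = 0.000000, Gamma_yxx = 0.000000, Gamma_yxy = 0.000000, Gamma_yyy = 0.000000; k2 = (-1.750000, -0.125000, 0.000000, 0.000000)
  k3: at (x, y) = (-0.406250, 0.953125), (dx/dtau, dy/dtau) = (-1.750000, -0.125000); Gamma_xxx = 0.000000, Gamma_xxy = 0.000000, Gamma_xyy = 0.000000, Gamma_yxx = 0.000000, Gamma_yxy = 0.000000, Gamma_yyy = 0.000000; k3 = (-1.750000, -0.125000, 0.000000, 0.000000)
  k4: at (x, y) = (-0.625000, 0.937500), (dx/dtau, dy/dtau) = (-1.750000, -0.125000); Gamma_xxx = 0.000000, Gamma_xxy = 0.000000, Gamma_xyy = 0.000000, Gamma_yxx = 0.000000, Gamma_yxy = 0.000000, Gamma_yyy = 0.000000; k4 = (-1.750000, -0.125000, 0.000000, 0.000000)
  Y <- Y + (h/6)(k1 + 2k2 + 2k3 + k4): x = -0.6250, y = 0.9375, dx/dtau = -1.7500, dy/dtau = -0.1250
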